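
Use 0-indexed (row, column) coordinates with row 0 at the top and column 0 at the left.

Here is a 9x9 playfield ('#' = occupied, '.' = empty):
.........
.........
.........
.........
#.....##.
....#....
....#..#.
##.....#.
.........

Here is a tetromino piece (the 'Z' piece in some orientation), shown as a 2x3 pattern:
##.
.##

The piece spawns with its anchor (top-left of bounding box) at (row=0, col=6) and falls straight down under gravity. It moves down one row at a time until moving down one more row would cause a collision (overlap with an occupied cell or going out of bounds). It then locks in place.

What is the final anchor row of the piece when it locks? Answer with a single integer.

Answer: 2

Derivation:
Spawn at (row=0, col=6). Try each row:
  row 0: fits
  row 1: fits
  row 2: fits
  row 3: blocked -> lock at row 2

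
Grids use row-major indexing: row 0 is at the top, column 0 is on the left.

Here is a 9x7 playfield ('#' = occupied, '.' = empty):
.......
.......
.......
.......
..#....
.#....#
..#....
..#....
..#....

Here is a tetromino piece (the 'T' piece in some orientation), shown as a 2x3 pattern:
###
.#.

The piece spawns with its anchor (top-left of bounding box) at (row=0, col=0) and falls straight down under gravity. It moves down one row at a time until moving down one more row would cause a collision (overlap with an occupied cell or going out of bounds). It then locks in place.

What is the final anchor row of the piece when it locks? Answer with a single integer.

Spawn at (row=0, col=0). Try each row:
  row 0: fits
  row 1: fits
  row 2: fits
  row 3: fits
  row 4: blocked -> lock at row 3

Answer: 3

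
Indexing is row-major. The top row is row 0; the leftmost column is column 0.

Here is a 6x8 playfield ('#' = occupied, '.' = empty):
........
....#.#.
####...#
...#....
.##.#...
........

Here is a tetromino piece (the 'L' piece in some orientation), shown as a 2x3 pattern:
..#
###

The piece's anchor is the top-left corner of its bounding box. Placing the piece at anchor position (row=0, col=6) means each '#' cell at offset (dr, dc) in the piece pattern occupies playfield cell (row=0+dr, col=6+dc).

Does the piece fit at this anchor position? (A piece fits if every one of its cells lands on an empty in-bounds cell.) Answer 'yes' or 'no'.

Answer: no

Derivation:
Check each piece cell at anchor (0, 6):
  offset (0,2) -> (0,8): out of bounds -> FAIL
  offset (1,0) -> (1,6): occupied ('#') -> FAIL
  offset (1,1) -> (1,7): empty -> OK
  offset (1,2) -> (1,8): out of bounds -> FAIL
All cells valid: no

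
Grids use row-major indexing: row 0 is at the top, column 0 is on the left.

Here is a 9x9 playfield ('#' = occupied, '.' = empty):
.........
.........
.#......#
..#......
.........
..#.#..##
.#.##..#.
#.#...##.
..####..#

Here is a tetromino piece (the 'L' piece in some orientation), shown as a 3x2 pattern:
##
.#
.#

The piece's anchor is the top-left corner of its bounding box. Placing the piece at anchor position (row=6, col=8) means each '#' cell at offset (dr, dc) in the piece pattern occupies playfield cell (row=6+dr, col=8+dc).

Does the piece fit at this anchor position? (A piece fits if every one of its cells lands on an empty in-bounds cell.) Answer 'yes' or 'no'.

Answer: no

Derivation:
Check each piece cell at anchor (6, 8):
  offset (0,0) -> (6,8): empty -> OK
  offset (0,1) -> (6,9): out of bounds -> FAIL
  offset (1,1) -> (7,9): out of bounds -> FAIL
  offset (2,1) -> (8,9): out of bounds -> FAIL
All cells valid: no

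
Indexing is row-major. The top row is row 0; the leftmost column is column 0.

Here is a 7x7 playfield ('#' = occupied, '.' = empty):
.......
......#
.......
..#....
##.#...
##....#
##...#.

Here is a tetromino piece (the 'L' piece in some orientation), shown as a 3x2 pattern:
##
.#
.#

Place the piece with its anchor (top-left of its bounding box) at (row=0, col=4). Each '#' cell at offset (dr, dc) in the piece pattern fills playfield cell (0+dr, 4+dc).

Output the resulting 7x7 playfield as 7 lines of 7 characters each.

Answer: ....##.
.....##
.....#.
..#....
##.#...
##....#
##...#.

Derivation:
Fill (0+0,4+0) = (0,4)
Fill (0+0,4+1) = (0,5)
Fill (0+1,4+1) = (1,5)
Fill (0+2,4+1) = (2,5)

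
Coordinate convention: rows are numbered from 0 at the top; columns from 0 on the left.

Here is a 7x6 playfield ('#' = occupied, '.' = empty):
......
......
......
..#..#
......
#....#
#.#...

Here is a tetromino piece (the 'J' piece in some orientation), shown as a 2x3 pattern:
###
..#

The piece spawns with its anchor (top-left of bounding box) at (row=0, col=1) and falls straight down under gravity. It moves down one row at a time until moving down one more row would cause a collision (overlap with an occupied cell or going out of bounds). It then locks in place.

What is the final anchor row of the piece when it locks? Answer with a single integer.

Spawn at (row=0, col=1). Try each row:
  row 0: fits
  row 1: fits
  row 2: fits
  row 3: blocked -> lock at row 2

Answer: 2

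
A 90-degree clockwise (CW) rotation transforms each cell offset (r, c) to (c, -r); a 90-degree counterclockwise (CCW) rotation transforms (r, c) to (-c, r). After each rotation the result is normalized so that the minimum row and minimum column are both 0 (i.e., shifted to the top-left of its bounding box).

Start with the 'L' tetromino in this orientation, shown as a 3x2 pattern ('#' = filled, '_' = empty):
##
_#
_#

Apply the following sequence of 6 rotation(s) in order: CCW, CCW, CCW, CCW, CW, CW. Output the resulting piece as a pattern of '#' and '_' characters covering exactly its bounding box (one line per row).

Answer: #_
#_
##

Derivation:
Start:
##
_#
_#
After rotation 1 (CCW):
###
#__
After rotation 2 (CCW):
#_
#_
##
After rotation 3 (CCW):
__#
###
After rotation 4 (CCW):
##
_#
_#
After rotation 5 (CW):
__#
###
After rotation 6 (CW):
#_
#_
##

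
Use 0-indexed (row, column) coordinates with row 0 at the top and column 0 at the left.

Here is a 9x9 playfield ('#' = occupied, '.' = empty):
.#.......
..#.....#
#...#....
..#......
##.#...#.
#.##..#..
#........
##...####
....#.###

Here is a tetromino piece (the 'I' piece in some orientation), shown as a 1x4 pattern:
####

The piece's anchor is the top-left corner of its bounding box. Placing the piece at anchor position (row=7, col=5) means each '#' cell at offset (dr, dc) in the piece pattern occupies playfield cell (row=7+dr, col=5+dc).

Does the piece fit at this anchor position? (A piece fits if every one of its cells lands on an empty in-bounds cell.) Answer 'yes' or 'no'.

Check each piece cell at anchor (7, 5):
  offset (0,0) -> (7,5): occupied ('#') -> FAIL
  offset (0,1) -> (7,6): occupied ('#') -> FAIL
  offset (0,2) -> (7,7): occupied ('#') -> FAIL
  offset (0,3) -> (7,8): occupied ('#') -> FAIL
All cells valid: no

Answer: no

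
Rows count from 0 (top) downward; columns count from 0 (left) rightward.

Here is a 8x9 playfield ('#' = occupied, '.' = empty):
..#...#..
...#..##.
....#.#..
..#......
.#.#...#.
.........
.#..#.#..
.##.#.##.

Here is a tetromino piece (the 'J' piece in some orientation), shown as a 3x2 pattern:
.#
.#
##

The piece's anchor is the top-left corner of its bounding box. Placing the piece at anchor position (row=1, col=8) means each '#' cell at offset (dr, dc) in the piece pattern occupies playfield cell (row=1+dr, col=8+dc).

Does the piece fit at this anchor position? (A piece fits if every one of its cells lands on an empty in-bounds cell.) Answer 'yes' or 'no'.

Check each piece cell at anchor (1, 8):
  offset (0,1) -> (1,9): out of bounds -> FAIL
  offset (1,1) -> (2,9): out of bounds -> FAIL
  offset (2,0) -> (3,8): empty -> OK
  offset (2,1) -> (3,9): out of bounds -> FAIL
All cells valid: no

Answer: no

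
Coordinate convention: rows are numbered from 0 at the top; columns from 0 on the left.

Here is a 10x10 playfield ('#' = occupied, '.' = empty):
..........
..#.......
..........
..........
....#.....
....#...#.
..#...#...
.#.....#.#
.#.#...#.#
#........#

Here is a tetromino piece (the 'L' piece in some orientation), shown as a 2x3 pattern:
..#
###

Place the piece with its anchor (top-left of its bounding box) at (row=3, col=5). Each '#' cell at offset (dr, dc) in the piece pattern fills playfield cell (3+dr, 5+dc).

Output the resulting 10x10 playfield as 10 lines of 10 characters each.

Fill (3+0,5+2) = (3,7)
Fill (3+1,5+0) = (4,5)
Fill (3+1,5+1) = (4,6)
Fill (3+1,5+2) = (4,7)

Answer: ..........
..#.......
..........
.......#..
....####..
....#...#.
..#...#...
.#.....#.#
.#.#...#.#
#........#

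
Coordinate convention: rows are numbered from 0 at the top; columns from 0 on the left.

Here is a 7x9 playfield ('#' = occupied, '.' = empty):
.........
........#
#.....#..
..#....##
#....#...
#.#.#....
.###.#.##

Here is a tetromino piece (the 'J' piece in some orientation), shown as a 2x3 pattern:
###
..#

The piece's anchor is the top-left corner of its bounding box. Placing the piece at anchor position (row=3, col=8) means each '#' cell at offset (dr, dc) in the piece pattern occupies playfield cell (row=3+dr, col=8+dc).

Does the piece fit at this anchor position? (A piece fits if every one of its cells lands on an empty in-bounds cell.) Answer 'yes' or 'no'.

Answer: no

Derivation:
Check each piece cell at anchor (3, 8):
  offset (0,0) -> (3,8): occupied ('#') -> FAIL
  offset (0,1) -> (3,9): out of bounds -> FAIL
  offset (0,2) -> (3,10): out of bounds -> FAIL
  offset (1,2) -> (4,10): out of bounds -> FAIL
All cells valid: no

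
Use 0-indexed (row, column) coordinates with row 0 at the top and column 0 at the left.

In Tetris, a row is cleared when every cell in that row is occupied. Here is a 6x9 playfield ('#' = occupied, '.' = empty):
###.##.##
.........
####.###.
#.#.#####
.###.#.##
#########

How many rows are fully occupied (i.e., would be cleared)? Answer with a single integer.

Check each row:
  row 0: 2 empty cells -> not full
  row 1: 9 empty cells -> not full
  row 2: 2 empty cells -> not full
  row 3: 2 empty cells -> not full
  row 4: 3 empty cells -> not full
  row 5: 0 empty cells -> FULL (clear)
Total rows cleared: 1

Answer: 1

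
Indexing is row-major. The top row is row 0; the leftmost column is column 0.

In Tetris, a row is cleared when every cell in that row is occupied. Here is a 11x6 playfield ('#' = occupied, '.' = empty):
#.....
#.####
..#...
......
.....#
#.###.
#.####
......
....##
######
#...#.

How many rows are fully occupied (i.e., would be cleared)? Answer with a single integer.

Answer: 1

Derivation:
Check each row:
  row 0: 5 empty cells -> not full
  row 1: 1 empty cell -> not full
  row 2: 5 empty cells -> not full
  row 3: 6 empty cells -> not full
  row 4: 5 empty cells -> not full
  row 5: 2 empty cells -> not full
  row 6: 1 empty cell -> not full
  row 7: 6 empty cells -> not full
  row 8: 4 empty cells -> not full
  row 9: 0 empty cells -> FULL (clear)
  row 10: 4 empty cells -> not full
Total rows cleared: 1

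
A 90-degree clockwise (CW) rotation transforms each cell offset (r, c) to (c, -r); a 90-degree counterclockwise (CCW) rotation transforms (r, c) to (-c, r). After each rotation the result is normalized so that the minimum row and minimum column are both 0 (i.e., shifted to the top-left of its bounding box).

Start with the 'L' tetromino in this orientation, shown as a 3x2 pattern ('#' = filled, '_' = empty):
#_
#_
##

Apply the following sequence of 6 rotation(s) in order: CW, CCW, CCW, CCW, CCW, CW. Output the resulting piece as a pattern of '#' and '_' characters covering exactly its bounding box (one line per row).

Start:
#_
#_
##
After rotation 1 (CW):
###
#__
After rotation 2 (CCW):
#_
#_
##
After rotation 3 (CCW):
__#
###
After rotation 4 (CCW):
##
_#
_#
After rotation 5 (CCW):
###
#__
After rotation 6 (CW):
##
_#
_#

Answer: ##
_#
_#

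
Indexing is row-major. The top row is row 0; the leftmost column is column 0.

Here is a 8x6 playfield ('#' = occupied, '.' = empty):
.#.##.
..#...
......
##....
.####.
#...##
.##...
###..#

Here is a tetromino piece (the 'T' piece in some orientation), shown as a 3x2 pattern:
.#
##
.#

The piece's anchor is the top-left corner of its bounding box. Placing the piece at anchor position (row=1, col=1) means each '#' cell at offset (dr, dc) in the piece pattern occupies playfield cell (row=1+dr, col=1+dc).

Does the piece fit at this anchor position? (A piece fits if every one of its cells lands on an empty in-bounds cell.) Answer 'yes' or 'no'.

Check each piece cell at anchor (1, 1):
  offset (0,1) -> (1,2): occupied ('#') -> FAIL
  offset (1,0) -> (2,1): empty -> OK
  offset (1,1) -> (2,2): empty -> OK
  offset (2,1) -> (3,2): empty -> OK
All cells valid: no

Answer: no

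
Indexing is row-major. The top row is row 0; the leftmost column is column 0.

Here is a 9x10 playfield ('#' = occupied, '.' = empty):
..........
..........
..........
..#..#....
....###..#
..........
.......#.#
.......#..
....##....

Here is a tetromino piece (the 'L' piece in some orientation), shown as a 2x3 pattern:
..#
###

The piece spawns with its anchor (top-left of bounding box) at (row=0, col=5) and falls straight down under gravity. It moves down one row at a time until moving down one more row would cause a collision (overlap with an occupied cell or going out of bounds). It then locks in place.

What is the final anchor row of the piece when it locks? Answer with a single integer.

Spawn at (row=0, col=5). Try each row:
  row 0: fits
  row 1: fits
  row 2: blocked -> lock at row 1

Answer: 1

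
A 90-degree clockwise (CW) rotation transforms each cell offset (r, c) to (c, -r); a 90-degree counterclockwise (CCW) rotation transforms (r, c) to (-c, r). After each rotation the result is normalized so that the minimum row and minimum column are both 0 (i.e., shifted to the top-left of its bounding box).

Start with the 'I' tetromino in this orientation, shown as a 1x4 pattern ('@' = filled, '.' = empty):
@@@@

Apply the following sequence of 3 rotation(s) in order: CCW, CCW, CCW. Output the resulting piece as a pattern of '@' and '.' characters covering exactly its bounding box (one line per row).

Answer: @
@
@
@

Derivation:
Start:
@@@@
After rotation 1 (CCW):
@
@
@
@
After rotation 2 (CCW):
@@@@
After rotation 3 (CCW):
@
@
@
@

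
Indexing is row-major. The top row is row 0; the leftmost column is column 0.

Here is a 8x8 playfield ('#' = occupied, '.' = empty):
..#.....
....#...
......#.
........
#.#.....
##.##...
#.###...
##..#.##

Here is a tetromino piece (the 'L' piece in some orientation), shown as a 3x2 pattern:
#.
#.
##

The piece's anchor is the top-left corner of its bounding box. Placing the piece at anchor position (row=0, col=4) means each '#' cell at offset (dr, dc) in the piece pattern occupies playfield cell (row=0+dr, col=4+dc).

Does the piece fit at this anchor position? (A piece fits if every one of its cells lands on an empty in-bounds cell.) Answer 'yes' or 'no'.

Check each piece cell at anchor (0, 4):
  offset (0,0) -> (0,4): empty -> OK
  offset (1,0) -> (1,4): occupied ('#') -> FAIL
  offset (2,0) -> (2,4): empty -> OK
  offset (2,1) -> (2,5): empty -> OK
All cells valid: no

Answer: no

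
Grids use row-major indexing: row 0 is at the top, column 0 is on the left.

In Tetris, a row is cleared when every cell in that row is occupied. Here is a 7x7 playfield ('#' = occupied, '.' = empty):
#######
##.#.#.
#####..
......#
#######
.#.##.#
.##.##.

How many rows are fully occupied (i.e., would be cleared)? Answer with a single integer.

Answer: 2

Derivation:
Check each row:
  row 0: 0 empty cells -> FULL (clear)
  row 1: 3 empty cells -> not full
  row 2: 2 empty cells -> not full
  row 3: 6 empty cells -> not full
  row 4: 0 empty cells -> FULL (clear)
  row 5: 3 empty cells -> not full
  row 6: 3 empty cells -> not full
Total rows cleared: 2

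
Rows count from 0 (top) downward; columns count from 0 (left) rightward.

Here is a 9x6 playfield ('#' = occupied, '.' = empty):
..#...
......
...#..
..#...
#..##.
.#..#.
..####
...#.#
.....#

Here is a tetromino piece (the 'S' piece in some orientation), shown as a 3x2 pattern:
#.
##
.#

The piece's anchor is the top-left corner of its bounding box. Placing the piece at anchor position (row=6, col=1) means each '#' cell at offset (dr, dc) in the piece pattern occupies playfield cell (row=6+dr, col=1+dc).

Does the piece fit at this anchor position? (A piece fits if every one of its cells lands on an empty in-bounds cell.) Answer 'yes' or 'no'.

Check each piece cell at anchor (6, 1):
  offset (0,0) -> (6,1): empty -> OK
  offset (1,0) -> (7,1): empty -> OK
  offset (1,1) -> (7,2): empty -> OK
  offset (2,1) -> (8,2): empty -> OK
All cells valid: yes

Answer: yes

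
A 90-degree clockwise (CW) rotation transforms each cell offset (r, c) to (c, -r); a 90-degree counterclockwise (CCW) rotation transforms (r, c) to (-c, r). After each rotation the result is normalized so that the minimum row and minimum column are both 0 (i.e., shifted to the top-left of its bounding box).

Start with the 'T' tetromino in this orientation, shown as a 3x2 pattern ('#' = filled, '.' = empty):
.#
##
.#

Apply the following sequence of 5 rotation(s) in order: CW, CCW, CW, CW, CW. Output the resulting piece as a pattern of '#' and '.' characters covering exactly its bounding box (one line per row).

Start:
.#
##
.#
After rotation 1 (CW):
.#.
###
After rotation 2 (CCW):
.#
##
.#
After rotation 3 (CW):
.#.
###
After rotation 4 (CW):
#.
##
#.
After rotation 5 (CW):
###
.#.

Answer: ###
.#.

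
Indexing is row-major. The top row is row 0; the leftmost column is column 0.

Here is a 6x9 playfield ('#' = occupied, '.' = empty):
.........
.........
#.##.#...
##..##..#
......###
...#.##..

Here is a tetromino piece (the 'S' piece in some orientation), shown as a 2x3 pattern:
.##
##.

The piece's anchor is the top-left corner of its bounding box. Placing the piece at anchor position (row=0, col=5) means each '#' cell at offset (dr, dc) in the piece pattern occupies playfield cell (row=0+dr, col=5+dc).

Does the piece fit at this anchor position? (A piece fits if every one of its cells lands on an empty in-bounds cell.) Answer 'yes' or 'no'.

Answer: yes

Derivation:
Check each piece cell at anchor (0, 5):
  offset (0,1) -> (0,6): empty -> OK
  offset (0,2) -> (0,7): empty -> OK
  offset (1,0) -> (1,5): empty -> OK
  offset (1,1) -> (1,6): empty -> OK
All cells valid: yes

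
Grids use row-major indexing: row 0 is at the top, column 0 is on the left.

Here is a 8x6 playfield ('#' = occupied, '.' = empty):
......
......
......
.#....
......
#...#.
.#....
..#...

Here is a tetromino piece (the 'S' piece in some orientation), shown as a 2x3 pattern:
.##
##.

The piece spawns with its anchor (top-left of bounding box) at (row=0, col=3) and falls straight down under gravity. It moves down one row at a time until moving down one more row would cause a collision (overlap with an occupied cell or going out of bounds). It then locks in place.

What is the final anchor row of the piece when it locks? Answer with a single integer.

Answer: 3

Derivation:
Spawn at (row=0, col=3). Try each row:
  row 0: fits
  row 1: fits
  row 2: fits
  row 3: fits
  row 4: blocked -> lock at row 3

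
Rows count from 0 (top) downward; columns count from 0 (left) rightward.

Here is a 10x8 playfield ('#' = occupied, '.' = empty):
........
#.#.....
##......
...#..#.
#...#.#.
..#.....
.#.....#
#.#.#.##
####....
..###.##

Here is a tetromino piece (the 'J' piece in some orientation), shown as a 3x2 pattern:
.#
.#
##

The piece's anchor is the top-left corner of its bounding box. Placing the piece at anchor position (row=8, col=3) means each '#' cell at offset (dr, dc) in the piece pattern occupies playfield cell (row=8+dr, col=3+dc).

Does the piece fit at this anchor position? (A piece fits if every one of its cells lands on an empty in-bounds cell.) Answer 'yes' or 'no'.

Answer: no

Derivation:
Check each piece cell at anchor (8, 3):
  offset (0,1) -> (8,4): empty -> OK
  offset (1,1) -> (9,4): occupied ('#') -> FAIL
  offset (2,0) -> (10,3): out of bounds -> FAIL
  offset (2,1) -> (10,4): out of bounds -> FAIL
All cells valid: no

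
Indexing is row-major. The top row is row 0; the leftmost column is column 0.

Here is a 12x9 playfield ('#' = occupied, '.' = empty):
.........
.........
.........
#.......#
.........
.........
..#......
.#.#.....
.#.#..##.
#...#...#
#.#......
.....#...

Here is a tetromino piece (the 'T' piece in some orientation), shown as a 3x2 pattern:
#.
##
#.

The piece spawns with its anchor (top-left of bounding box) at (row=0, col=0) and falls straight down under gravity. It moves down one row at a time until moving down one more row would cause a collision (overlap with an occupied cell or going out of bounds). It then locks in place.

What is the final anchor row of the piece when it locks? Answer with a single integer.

Answer: 0

Derivation:
Spawn at (row=0, col=0). Try each row:
  row 0: fits
  row 1: blocked -> lock at row 0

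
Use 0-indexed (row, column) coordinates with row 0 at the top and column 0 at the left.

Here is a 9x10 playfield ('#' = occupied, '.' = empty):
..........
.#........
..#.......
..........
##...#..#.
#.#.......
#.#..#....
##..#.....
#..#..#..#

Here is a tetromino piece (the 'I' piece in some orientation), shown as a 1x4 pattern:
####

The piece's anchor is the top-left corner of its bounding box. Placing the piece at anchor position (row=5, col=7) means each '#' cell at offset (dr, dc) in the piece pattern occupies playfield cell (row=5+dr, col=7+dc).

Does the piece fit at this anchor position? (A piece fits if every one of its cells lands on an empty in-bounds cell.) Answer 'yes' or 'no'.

Check each piece cell at anchor (5, 7):
  offset (0,0) -> (5,7): empty -> OK
  offset (0,1) -> (5,8): empty -> OK
  offset (0,2) -> (5,9): empty -> OK
  offset (0,3) -> (5,10): out of bounds -> FAIL
All cells valid: no

Answer: no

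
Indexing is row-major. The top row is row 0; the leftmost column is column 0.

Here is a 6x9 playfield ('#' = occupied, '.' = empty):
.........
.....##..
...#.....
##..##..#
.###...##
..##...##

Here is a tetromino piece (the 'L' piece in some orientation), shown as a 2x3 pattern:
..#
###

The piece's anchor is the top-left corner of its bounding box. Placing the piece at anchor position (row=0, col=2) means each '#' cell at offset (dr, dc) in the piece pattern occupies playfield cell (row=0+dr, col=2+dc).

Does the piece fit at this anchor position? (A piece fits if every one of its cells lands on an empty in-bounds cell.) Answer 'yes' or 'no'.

Check each piece cell at anchor (0, 2):
  offset (0,2) -> (0,4): empty -> OK
  offset (1,0) -> (1,2): empty -> OK
  offset (1,1) -> (1,3): empty -> OK
  offset (1,2) -> (1,4): empty -> OK
All cells valid: yes

Answer: yes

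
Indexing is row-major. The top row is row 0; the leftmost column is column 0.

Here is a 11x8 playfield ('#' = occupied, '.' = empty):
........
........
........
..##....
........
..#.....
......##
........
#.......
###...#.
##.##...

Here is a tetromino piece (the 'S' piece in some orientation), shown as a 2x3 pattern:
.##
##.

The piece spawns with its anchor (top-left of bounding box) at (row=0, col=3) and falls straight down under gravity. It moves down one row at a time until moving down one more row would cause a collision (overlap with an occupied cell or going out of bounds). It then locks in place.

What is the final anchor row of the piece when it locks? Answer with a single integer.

Answer: 1

Derivation:
Spawn at (row=0, col=3). Try each row:
  row 0: fits
  row 1: fits
  row 2: blocked -> lock at row 1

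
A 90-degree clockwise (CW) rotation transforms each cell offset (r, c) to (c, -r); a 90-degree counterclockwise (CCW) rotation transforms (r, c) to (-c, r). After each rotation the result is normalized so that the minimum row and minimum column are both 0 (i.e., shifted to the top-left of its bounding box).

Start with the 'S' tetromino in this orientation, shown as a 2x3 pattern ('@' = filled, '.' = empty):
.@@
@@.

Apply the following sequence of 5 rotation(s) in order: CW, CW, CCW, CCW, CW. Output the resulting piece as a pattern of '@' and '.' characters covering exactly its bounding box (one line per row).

Start:
.@@
@@.
After rotation 1 (CW):
@.
@@
.@
After rotation 2 (CW):
.@@
@@.
After rotation 3 (CCW):
@.
@@
.@
After rotation 4 (CCW):
.@@
@@.
After rotation 5 (CW):
@.
@@
.@

Answer: @.
@@
.@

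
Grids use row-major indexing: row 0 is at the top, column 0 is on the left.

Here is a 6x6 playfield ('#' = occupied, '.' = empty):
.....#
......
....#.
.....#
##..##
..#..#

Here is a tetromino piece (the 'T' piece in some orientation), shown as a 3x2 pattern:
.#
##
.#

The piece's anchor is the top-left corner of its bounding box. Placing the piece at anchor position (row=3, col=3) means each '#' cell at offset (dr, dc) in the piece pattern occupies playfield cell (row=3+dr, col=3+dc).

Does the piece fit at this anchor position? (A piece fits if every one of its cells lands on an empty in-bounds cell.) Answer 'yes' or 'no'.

Answer: no

Derivation:
Check each piece cell at anchor (3, 3):
  offset (0,1) -> (3,4): empty -> OK
  offset (1,0) -> (4,3): empty -> OK
  offset (1,1) -> (4,4): occupied ('#') -> FAIL
  offset (2,1) -> (5,4): empty -> OK
All cells valid: no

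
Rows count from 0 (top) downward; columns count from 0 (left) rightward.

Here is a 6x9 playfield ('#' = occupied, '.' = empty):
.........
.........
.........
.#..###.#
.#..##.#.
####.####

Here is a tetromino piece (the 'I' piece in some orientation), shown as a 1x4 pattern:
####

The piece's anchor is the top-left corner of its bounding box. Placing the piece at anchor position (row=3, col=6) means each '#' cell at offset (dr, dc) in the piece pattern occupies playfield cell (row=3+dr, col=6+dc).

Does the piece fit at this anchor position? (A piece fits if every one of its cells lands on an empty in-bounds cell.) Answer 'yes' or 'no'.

Answer: no

Derivation:
Check each piece cell at anchor (3, 6):
  offset (0,0) -> (3,6): occupied ('#') -> FAIL
  offset (0,1) -> (3,7): empty -> OK
  offset (0,2) -> (3,8): occupied ('#') -> FAIL
  offset (0,3) -> (3,9): out of bounds -> FAIL
All cells valid: no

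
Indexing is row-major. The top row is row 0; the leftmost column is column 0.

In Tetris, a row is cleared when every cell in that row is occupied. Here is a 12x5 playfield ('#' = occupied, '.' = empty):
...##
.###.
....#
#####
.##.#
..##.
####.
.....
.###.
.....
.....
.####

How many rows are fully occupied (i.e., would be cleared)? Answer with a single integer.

Check each row:
  row 0: 3 empty cells -> not full
  row 1: 2 empty cells -> not full
  row 2: 4 empty cells -> not full
  row 3: 0 empty cells -> FULL (clear)
  row 4: 2 empty cells -> not full
  row 5: 3 empty cells -> not full
  row 6: 1 empty cell -> not full
  row 7: 5 empty cells -> not full
  row 8: 2 empty cells -> not full
  row 9: 5 empty cells -> not full
  row 10: 5 empty cells -> not full
  row 11: 1 empty cell -> not full
Total rows cleared: 1

Answer: 1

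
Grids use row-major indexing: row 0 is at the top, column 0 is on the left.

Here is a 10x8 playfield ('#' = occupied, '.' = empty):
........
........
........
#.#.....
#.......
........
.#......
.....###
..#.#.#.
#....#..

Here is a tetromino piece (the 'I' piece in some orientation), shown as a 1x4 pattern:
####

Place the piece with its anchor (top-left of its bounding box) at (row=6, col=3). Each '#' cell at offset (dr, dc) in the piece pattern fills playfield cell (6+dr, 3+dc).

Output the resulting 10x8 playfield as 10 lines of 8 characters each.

Answer: ........
........
........
#.#.....
#.......
........
.#.####.
.....###
..#.#.#.
#....#..

Derivation:
Fill (6+0,3+0) = (6,3)
Fill (6+0,3+1) = (6,4)
Fill (6+0,3+2) = (6,5)
Fill (6+0,3+3) = (6,6)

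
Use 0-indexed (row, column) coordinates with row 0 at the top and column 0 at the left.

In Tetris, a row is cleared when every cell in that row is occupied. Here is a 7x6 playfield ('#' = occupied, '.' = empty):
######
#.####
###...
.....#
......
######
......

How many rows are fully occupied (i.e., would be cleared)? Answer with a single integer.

Check each row:
  row 0: 0 empty cells -> FULL (clear)
  row 1: 1 empty cell -> not full
  row 2: 3 empty cells -> not full
  row 3: 5 empty cells -> not full
  row 4: 6 empty cells -> not full
  row 5: 0 empty cells -> FULL (clear)
  row 6: 6 empty cells -> not full
Total rows cleared: 2

Answer: 2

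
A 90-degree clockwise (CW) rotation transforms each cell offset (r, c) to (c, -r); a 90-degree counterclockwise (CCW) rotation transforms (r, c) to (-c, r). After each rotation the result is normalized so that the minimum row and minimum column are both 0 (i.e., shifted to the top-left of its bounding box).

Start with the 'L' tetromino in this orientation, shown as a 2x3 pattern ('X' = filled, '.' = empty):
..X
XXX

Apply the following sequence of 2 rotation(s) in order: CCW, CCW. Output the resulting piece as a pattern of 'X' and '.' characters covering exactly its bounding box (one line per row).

Answer: XXX
X..

Derivation:
Start:
..X
XXX
After rotation 1 (CCW):
XX
.X
.X
After rotation 2 (CCW):
XXX
X..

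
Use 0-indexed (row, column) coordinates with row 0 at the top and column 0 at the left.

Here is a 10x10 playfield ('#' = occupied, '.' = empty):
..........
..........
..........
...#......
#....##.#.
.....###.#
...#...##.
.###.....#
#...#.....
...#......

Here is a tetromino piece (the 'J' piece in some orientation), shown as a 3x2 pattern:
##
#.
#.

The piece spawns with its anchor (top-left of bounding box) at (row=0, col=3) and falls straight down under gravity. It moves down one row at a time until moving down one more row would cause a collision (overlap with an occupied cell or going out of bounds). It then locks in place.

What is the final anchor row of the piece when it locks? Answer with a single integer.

Answer: 0

Derivation:
Spawn at (row=0, col=3). Try each row:
  row 0: fits
  row 1: blocked -> lock at row 0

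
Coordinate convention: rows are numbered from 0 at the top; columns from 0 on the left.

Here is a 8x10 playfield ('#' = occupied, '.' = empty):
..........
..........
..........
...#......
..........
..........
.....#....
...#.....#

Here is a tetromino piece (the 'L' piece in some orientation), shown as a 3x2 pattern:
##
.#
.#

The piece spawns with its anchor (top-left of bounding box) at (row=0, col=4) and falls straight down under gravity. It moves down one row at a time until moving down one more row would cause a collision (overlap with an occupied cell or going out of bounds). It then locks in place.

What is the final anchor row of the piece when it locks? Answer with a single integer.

Answer: 3

Derivation:
Spawn at (row=0, col=4). Try each row:
  row 0: fits
  row 1: fits
  row 2: fits
  row 3: fits
  row 4: blocked -> lock at row 3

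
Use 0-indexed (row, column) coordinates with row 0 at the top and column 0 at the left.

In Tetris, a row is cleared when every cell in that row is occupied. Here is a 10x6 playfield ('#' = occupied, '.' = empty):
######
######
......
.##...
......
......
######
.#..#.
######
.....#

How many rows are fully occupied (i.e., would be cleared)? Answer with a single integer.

Answer: 4

Derivation:
Check each row:
  row 0: 0 empty cells -> FULL (clear)
  row 1: 0 empty cells -> FULL (clear)
  row 2: 6 empty cells -> not full
  row 3: 4 empty cells -> not full
  row 4: 6 empty cells -> not full
  row 5: 6 empty cells -> not full
  row 6: 0 empty cells -> FULL (clear)
  row 7: 4 empty cells -> not full
  row 8: 0 empty cells -> FULL (clear)
  row 9: 5 empty cells -> not full
Total rows cleared: 4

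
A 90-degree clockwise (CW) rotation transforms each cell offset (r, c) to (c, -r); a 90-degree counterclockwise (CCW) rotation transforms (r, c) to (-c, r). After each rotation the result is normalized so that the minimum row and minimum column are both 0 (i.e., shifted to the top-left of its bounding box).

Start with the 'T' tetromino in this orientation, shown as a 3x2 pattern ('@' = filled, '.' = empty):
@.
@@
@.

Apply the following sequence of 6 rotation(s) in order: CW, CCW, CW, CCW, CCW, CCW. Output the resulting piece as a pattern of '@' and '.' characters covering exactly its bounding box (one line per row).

Start:
@.
@@
@.
After rotation 1 (CW):
@@@
.@.
After rotation 2 (CCW):
@.
@@
@.
After rotation 3 (CW):
@@@
.@.
After rotation 4 (CCW):
@.
@@
@.
After rotation 5 (CCW):
.@.
@@@
After rotation 6 (CCW):
.@
@@
.@

Answer: .@
@@
.@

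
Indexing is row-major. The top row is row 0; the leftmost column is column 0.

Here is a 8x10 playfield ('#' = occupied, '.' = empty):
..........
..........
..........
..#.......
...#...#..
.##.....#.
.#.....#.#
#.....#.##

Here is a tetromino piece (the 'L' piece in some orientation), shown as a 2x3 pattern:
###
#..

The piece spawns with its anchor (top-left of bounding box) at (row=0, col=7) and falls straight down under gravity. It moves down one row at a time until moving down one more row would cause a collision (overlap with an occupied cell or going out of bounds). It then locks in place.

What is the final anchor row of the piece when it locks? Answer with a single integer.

Spawn at (row=0, col=7). Try each row:
  row 0: fits
  row 1: fits
  row 2: fits
  row 3: blocked -> lock at row 2

Answer: 2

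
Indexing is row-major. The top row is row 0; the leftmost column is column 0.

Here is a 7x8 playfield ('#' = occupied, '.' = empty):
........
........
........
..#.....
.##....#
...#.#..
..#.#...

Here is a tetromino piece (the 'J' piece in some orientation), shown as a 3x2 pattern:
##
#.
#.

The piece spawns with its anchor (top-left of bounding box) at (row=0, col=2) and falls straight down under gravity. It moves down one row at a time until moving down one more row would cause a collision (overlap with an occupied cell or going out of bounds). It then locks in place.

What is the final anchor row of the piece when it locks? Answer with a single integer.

Spawn at (row=0, col=2). Try each row:
  row 0: fits
  row 1: blocked -> lock at row 0

Answer: 0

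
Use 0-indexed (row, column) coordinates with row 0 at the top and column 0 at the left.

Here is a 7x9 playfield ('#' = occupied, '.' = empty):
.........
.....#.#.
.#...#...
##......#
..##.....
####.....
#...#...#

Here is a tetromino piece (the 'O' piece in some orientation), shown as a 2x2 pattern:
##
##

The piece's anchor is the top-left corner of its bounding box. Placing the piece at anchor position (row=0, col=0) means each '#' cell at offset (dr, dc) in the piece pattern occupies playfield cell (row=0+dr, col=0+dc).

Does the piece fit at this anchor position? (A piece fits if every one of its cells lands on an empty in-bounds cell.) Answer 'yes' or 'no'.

Answer: yes

Derivation:
Check each piece cell at anchor (0, 0):
  offset (0,0) -> (0,0): empty -> OK
  offset (0,1) -> (0,1): empty -> OK
  offset (1,0) -> (1,0): empty -> OK
  offset (1,1) -> (1,1): empty -> OK
All cells valid: yes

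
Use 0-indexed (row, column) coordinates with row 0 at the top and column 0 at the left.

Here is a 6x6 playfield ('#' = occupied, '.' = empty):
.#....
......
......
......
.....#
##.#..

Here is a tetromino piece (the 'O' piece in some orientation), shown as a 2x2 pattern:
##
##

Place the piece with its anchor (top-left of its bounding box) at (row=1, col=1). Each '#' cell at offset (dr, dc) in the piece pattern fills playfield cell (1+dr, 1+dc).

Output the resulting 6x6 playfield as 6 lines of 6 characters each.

Answer: .#....
.##...
.##...
......
.....#
##.#..

Derivation:
Fill (1+0,1+0) = (1,1)
Fill (1+0,1+1) = (1,2)
Fill (1+1,1+0) = (2,1)
Fill (1+1,1+1) = (2,2)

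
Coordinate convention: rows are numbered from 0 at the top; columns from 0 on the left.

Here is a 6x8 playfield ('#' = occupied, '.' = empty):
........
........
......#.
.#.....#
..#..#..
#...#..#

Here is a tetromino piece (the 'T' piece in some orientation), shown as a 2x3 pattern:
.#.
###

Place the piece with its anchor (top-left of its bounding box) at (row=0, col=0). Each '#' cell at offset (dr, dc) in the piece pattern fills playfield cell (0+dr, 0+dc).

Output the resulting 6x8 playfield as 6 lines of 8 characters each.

Fill (0+0,0+1) = (0,1)
Fill (0+1,0+0) = (1,0)
Fill (0+1,0+1) = (1,1)
Fill (0+1,0+2) = (1,2)

Answer: .#......
###.....
......#.
.#.....#
..#..#..
#...#..#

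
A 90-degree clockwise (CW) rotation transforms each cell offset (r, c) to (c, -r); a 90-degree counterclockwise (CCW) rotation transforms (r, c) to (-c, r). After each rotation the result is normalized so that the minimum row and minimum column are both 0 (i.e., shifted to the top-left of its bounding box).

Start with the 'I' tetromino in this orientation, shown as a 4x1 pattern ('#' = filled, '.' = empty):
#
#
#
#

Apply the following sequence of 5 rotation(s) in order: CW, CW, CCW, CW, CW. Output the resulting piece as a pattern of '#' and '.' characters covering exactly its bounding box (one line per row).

Answer: ####

Derivation:
Start:
#
#
#
#
After rotation 1 (CW):
####
After rotation 2 (CW):
#
#
#
#
After rotation 3 (CCW):
####
After rotation 4 (CW):
#
#
#
#
After rotation 5 (CW):
####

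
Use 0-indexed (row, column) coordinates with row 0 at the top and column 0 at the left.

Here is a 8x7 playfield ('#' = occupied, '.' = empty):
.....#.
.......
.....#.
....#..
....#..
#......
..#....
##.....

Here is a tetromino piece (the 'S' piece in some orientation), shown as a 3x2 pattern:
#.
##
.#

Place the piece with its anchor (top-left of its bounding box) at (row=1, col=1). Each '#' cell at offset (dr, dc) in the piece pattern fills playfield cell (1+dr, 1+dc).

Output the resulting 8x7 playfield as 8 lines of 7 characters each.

Fill (1+0,1+0) = (1,1)
Fill (1+1,1+0) = (2,1)
Fill (1+1,1+1) = (2,2)
Fill (1+2,1+1) = (3,2)

Answer: .....#.
.#.....
.##..#.
..#.#..
....#..
#......
..#....
##.....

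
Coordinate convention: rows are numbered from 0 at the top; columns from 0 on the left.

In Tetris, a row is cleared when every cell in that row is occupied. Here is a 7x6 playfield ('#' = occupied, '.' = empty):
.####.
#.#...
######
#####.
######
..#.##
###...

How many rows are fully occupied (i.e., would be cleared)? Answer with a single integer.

Check each row:
  row 0: 2 empty cells -> not full
  row 1: 4 empty cells -> not full
  row 2: 0 empty cells -> FULL (clear)
  row 3: 1 empty cell -> not full
  row 4: 0 empty cells -> FULL (clear)
  row 5: 3 empty cells -> not full
  row 6: 3 empty cells -> not full
Total rows cleared: 2

Answer: 2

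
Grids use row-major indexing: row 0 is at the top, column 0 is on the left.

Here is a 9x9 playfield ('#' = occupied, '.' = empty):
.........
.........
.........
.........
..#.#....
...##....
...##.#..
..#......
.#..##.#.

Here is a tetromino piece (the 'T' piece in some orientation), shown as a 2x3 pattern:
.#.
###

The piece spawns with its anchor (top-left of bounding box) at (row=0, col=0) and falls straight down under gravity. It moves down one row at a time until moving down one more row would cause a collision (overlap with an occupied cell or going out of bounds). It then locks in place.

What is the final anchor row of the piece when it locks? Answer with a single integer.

Spawn at (row=0, col=0). Try each row:
  row 0: fits
  row 1: fits
  row 2: fits
  row 3: blocked -> lock at row 2

Answer: 2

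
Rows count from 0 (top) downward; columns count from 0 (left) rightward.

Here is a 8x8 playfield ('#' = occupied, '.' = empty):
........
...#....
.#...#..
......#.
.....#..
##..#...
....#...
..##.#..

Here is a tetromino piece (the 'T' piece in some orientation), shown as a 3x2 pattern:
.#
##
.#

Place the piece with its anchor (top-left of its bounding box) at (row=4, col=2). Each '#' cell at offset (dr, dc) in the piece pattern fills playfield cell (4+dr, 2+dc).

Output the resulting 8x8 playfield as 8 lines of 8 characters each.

Answer: ........
...#....
.#...#..
......#.
...#.#..
#####...
...##...
..##.#..

Derivation:
Fill (4+0,2+1) = (4,3)
Fill (4+1,2+0) = (5,2)
Fill (4+1,2+1) = (5,3)
Fill (4+2,2+1) = (6,3)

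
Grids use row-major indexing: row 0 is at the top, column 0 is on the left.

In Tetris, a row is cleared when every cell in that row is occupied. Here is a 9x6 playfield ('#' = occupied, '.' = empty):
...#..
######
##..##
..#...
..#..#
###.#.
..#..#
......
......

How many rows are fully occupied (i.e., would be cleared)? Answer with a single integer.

Answer: 1

Derivation:
Check each row:
  row 0: 5 empty cells -> not full
  row 1: 0 empty cells -> FULL (clear)
  row 2: 2 empty cells -> not full
  row 3: 5 empty cells -> not full
  row 4: 4 empty cells -> not full
  row 5: 2 empty cells -> not full
  row 6: 4 empty cells -> not full
  row 7: 6 empty cells -> not full
  row 8: 6 empty cells -> not full
Total rows cleared: 1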